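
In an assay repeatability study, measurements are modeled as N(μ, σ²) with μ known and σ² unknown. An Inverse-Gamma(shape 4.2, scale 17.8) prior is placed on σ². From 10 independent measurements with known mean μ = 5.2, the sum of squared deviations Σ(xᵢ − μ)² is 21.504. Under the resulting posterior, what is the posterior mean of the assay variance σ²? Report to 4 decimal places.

3.4820

With known mean μ and an Inverse-Gamma(α, β) prior on σ², the Normal likelihood is conjugate: posterior is Inv-Gamma(α + n/2, β + Σ(xᵢ−μ)²/2).
Posterior: Inv-Gamma(4.2 + 10/2, 17.8 + 21.504/2) = Inv-Gamma(9.20, 28.5520).
E[σ²|data] = β/(α−1) = 28.5520/8.20 = 3.4820.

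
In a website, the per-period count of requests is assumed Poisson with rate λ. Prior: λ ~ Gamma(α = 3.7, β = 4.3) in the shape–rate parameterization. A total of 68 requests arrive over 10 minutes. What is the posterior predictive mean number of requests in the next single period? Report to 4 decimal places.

With a Gamma(shape α, rate β) prior, the Poisson likelihood is conjugate: the posterior is Gamma(α + ΣXᵢ, β + n).
Posterior: Gamma(α+S, β+n) = Gamma(3.7+68, 4.3+10) = Gamma(71.7, 14.3).
The predictive distribution for one future period is NegBinom with mean α/β = 5.0140.

5.0140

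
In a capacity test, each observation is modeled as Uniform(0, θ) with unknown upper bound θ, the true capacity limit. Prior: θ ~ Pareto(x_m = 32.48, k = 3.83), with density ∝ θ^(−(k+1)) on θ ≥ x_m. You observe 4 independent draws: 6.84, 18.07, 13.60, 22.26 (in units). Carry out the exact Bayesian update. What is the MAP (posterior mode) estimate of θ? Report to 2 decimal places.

32.48

A Pareto(scale x_m, shape k) prior on the upper bound θ of Uniform(0, θ) is conjugate: posterior is Pareto(max(x_m, max xᵢ), k + n).
Sample maximum = 22.26; prior scale x_m = 32.48 → posterior scale = max = 32.48.
Posterior shape = 3.83 + 4 = 7.83.
The Pareto density is decreasing on [x_m, ∞), so the mode is x_m = 32.48.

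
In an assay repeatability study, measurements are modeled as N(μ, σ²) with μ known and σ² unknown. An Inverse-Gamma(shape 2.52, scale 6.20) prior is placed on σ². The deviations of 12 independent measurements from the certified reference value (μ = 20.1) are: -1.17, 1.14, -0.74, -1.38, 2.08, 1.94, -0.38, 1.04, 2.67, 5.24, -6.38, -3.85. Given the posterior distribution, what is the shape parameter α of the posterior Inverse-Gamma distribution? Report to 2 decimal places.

8.52

With known mean μ and an Inverse-Gamma(α, β) prior on σ², the Normal likelihood is conjugate: posterior is Inv-Gamma(α + n/2, β + Σ(xᵢ−μ)²/2).
Σ(xᵢ−μ)² = (-1.17)² + (1.14)² + (-0.74)² + (-1.38)² + (2.08)² + (1.94)² + (-0.38)² + (1.04)² + (2.67)² + (5.24)² + (-6.38)² + (-3.85)² = 104.5499.
Posterior: Inv-Gamma(2.52 + 12/2, 6.20 + 104.5499/2) = Inv-Gamma(8.52, 58.47495).
Posterior α = 8.52.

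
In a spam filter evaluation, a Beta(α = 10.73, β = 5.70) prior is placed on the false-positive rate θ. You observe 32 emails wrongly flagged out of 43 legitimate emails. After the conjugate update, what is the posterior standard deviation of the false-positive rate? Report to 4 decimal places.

The Beta prior is conjugate to a Binomial/Bernoulli likelihood; the update adds successes to α and failures to β.
Posterior: Beta(α+k, β+n−k) = Beta(10.73+32, 5.70+11) = Beta(42.73, 16.70).
Var = αβ/((α+β)²(α+β+1)) = 42.73·16.70/(59.43²·60.43) = 0.00334338; SD = √0.00334338 = 0.0578.

0.0578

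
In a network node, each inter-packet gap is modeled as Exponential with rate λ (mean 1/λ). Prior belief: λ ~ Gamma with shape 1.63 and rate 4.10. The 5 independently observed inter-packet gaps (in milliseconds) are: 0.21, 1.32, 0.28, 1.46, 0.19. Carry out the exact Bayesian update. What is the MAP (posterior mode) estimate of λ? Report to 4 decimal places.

0.7447

With a Gamma(shape α, rate β) prior on the exponential rate λ, the posterior after n observations with total T = Σxᵢ is Gamma(α+n, β+T).
Sum of observations T = 3.46 milliseconds; n = 5.
Posterior: Gamma(1.63+5, 4.10+3.46) = Gamma(6.63, 7.56).
Mode = (α−1)/β = 0.7447.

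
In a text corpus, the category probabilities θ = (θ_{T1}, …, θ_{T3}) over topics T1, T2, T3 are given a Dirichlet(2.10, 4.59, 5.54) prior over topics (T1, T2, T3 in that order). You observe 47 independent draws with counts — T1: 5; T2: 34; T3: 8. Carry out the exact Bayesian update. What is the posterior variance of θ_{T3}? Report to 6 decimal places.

The Dirichlet prior is conjugate to the Multinomial likelihood: each posterior αⱼ = prior αⱼ + observed count nⱼ.
Posterior concentration: (7.10, 38.59, 13.54), total = 59.23.
Var[θ_j] = α_j(Σα−α_j)/((Σα)²(Σα+1)) = 13.54·45.69/(59.23²·60.23) = 0.002928.

0.002928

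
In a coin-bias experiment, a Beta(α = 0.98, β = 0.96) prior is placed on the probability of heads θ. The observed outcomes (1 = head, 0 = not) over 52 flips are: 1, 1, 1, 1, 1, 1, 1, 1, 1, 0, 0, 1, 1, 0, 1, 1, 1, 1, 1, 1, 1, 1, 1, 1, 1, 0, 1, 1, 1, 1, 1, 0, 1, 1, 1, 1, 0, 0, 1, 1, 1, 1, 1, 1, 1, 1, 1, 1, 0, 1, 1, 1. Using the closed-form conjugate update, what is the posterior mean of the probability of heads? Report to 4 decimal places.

The Beta prior is conjugate to a Binomial/Bernoulli likelihood; the update adds successes to α and failures to β.
Posterior: Beta(α+k, β+n−k) = Beta(0.98+44, 0.96+8) = Beta(44.98, 8.96).
Posterior mean = α/(α+β) = 44.98/53.94 = 0.8339.

0.8339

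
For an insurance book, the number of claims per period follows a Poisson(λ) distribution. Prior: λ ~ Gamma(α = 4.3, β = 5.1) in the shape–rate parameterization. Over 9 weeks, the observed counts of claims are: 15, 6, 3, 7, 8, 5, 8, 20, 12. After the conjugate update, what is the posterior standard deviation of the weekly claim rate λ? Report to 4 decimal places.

With a Gamma(shape α, rate β) prior, the Poisson likelihood is conjugate: the posterior is Gamma(α + ΣXᵢ, β + n).
Sum of counts S = 84 over n = 9 weeks.
Posterior: Gamma(α+S, β+n) = Gamma(4.3+84, 5.1+9) = Gamma(88.3, 14.1).
SD = √α/β = √88.3/14.1 = 0.6664.

0.6664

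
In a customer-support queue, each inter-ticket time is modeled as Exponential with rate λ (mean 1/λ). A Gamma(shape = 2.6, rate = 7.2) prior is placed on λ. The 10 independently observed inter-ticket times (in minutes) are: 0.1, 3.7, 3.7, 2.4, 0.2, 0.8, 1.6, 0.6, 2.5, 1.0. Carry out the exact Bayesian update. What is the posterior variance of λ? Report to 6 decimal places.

0.022244

With a Gamma(shape α, rate β) prior on the exponential rate λ, the posterior after n observations with total T = Σxᵢ is Gamma(α+n, β+T).
Sum of observations T = 16.6 minutes; n = 10.
Posterior: Gamma(2.6+10, 7.2+16.6) = Gamma(12.6, 23.8).
Var = α/β² = 0.022244.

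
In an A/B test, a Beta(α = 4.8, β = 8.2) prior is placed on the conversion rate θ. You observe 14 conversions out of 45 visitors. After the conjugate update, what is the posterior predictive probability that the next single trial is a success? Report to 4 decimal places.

The Beta prior is conjugate to a Binomial/Bernoulli likelihood; the update adds successes to α and failures to β.
Posterior: Beta(α+k, β+n−k) = Beta(4.8+14, 8.2+31) = Beta(18.8, 39.2).
For a single future Bernoulli trial, P(success | data) = α/(α+β) = 0.3241.

0.3241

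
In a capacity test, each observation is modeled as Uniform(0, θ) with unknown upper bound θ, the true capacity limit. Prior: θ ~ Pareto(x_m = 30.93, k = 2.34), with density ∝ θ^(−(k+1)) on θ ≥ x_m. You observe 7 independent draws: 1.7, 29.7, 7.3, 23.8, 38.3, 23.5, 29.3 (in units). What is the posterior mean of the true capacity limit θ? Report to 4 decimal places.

42.8923

A Pareto(scale x_m, shape k) prior on the upper bound θ of Uniform(0, θ) is conjugate: posterior is Pareto(max(x_m, max xᵢ), k + n).
Sample maximum = 38.3; prior scale x_m = 30.93 → posterior scale = max = 38.30.
Posterior shape = 2.34 + 7 = 9.34.
E[θ|data] = k·x_m/(k−1) = 9.34·38.30/8.34 = 42.8923.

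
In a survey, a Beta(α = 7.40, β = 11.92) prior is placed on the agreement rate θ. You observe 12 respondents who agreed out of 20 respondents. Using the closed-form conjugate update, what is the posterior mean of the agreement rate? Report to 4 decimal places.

The Beta prior is conjugate to a Binomial/Bernoulli likelihood; the update adds successes to α and failures to β.
Posterior: Beta(α+k, β+n−k) = Beta(7.40+12, 11.92+8) = Beta(19.40, 19.92).
Posterior mean = α/(α+β) = 19.40/39.32 = 0.4934.

0.4934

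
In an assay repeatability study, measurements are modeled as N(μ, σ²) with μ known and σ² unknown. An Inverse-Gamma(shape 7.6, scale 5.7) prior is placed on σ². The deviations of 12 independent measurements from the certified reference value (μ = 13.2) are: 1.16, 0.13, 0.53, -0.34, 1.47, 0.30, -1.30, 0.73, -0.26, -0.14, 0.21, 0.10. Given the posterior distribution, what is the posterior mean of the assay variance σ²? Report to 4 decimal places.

0.7053

With known mean μ and an Inverse-Gamma(α, β) prior on σ², the Normal likelihood is conjugate: posterior is Inv-Gamma(α + n/2, β + Σ(xᵢ−μ)²/2).
Σ(xᵢ−μ)² = (1.16)² + (0.13)² + (0.53)² + (-0.34)² + (1.47)² + (0.30)² + (-1.30)² + (0.73)² + (-0.26)² + (-0.14)² + (0.21)² + (0.10)² = 6.3741.
Posterior: Inv-Gamma(7.6 + 12/2, 5.7 + 6.3741/2) = Inv-Gamma(13.60, 8.88705).
E[σ²|data] = β/(α−1) = 8.88705/12.60 = 0.7053.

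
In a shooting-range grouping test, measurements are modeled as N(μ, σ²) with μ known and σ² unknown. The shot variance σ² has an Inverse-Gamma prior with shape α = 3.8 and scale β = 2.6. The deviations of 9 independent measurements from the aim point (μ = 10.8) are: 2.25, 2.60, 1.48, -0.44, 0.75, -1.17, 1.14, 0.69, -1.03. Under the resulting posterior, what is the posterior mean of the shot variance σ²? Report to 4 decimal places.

1.6558

With known mean μ and an Inverse-Gamma(α, β) prior on σ², the Normal likelihood is conjugate: posterior is Inv-Gamma(α + n/2, β + Σ(xᵢ−μ)²/2).
Σ(xᵢ−μ)² = (2.25)² + (2.60)² + (1.48)² + (-0.44)² + (0.75)² + (-1.17)² + (1.14)² + (0.69)² + (-1.03)² = 18.9745.
Posterior: Inv-Gamma(3.8 + 9/2, 2.6 + 18.9745/2) = Inv-Gamma(8.30, 12.08725).
E[σ²|data] = β/(α−1) = 12.08725/7.30 = 1.6558.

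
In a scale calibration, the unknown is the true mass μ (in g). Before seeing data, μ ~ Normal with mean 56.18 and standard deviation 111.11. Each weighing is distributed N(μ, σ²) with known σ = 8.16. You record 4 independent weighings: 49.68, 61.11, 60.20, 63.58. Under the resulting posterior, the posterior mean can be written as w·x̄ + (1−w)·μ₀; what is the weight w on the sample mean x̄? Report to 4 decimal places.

For Normal data with known variance σ², a Normal(μ₀, σ₀²) prior on μ is conjugate. Posterior precision = 1/σ₀² + n/σ²; posterior mean is the precision-weighted average of μ₀ and x̄.
σ₀² = 111.11² = 12345.4321, σ² = 8.16² = 66.5856. Prior precision 1/σ₀² = 1/12345.4321; data precision n/σ² = 4/66.5856.
w = (n/σ²)/(1/σ₀² + n/σ²) = n·σ₀²/(σ² + n·σ₀²) = 4·12345.4321/(66.5856 + 4·12345.4321) = 49381.7284/49448.314 = 0.9987.

0.9987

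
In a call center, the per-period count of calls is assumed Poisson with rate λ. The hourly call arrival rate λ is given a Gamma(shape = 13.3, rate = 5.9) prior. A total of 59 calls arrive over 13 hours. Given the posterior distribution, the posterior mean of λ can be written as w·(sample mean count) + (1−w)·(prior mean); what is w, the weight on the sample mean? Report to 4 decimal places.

0.6878

With a Gamma(shape α, rate β) prior, the Poisson likelihood is conjugate: the posterior is Gamma(α + ΣXᵢ, β + n).
Posterior mean = (α₀+S)/(β₀+n) = [n/(β₀+n)]·(S/n) + [β₀/(β₀+n)]·(α₀/β₀), so only n and β₀ enter the weight.
Weight on data w = n/(β₀+n) = 13/(5.9+13) = 13/18.9 = 0.6878.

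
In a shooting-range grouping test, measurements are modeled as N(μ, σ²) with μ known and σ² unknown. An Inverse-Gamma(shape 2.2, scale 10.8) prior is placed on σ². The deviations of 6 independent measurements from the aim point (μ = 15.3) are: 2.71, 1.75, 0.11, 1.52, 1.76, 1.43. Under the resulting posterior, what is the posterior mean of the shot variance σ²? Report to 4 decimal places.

4.6990

With known mean μ and an Inverse-Gamma(α, β) prior on σ², the Normal likelihood is conjugate: posterior is Inv-Gamma(α + n/2, β + Σ(xᵢ−μ)²/2).
Σ(xᵢ−μ)² = (2.71)² + (1.75)² + (0.11)² + (1.52)² + (1.76)² + (1.43)² = 17.8716.
Posterior: Inv-Gamma(2.2 + 6/2, 10.8 + 17.8716/2) = Inv-Gamma(5.20, 19.73580).
E[σ²|data] = β/(α−1) = 19.73580/4.20 = 4.6990.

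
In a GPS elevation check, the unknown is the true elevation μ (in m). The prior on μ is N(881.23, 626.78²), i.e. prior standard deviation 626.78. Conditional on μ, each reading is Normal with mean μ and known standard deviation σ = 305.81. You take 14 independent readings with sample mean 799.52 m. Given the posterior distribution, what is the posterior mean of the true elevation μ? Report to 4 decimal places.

For Normal data with known variance σ², a Normal(μ₀, σ₀²) prior on μ is conjugate. Posterior precision = 1/σ₀² + n/σ²; posterior mean is the precision-weighted average of μ₀ and x̄.
n·x̄ = 14·799.52 = 11193.28.
σ₀² = 626.78² = 392853.1684, σ² = 305.81² = 93519.7561; σ² + n·σ₀² = 93519.7561 + 14·392853.1684 = 5593464.1137.
Posterior mean = (μ₀/σ₀² + n·x̄/σ²)/(1/σ₀² + n/σ²) = (σ²·μ₀ + σ₀²·n·x̄)/(σ² + n·σ₀²) = (93519.7561·881.23 + 392853.1684·11193.28)/5593464.1137 = 4479727927.456355/5593464.1137 = 800.8861.

800.8861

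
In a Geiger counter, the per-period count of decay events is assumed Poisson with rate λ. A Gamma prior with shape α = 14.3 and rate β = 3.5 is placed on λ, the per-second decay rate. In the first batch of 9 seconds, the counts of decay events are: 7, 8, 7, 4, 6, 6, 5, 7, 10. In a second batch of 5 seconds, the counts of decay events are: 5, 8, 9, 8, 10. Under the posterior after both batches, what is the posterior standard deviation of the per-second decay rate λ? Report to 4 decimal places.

With a Gamma(shape α, rate β) prior, the Poisson likelihood is conjugate: the posterior is Gamma(α + ΣXᵢ, β + n).
Batch 1: sum of counts S = 60 over n = 9 seconds.
After batch 1: Gamma(α+S, β+n) = Gamma(14.3+60, 3.5+9) = Gamma(74.3, 12.5).
Batch 2: sum of counts S = 40 over n = 5 seconds.
After batch 2: Gamma(α+S, β+n) = Gamma(74.3+40, 12.5+5) = Gamma(114.3, 17.5).
SD = √α/β = √114.3/17.5 = 0.6109.

0.6109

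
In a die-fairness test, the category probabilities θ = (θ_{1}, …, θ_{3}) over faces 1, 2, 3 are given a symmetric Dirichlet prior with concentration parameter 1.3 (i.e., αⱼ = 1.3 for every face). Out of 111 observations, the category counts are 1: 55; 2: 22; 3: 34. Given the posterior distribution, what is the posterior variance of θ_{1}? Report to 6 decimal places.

The Dirichlet prior is conjugate to the Multinomial likelihood: each posterior αⱼ = prior αⱼ + observed count nⱼ.
Posterior concentration: (56.3, 23.3, 35.3), total = 114.9.
Var[θ_j] = α_j(Σα−α_j)/((Σα)²(Σα+1)) = 56.3·58.6/(114.9²·115.9) = 0.002156.

0.002156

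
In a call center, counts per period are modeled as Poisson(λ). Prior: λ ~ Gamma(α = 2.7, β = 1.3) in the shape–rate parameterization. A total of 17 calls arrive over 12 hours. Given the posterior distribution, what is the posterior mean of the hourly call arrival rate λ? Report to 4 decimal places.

1.4812

With a Gamma(shape α, rate β) prior, the Poisson likelihood is conjugate: the posterior is Gamma(α + ΣXᵢ, β + n).
Posterior: Gamma(α+S, β+n) = Gamma(2.7+17, 1.3+12) = Gamma(19.7, 13.3).
Posterior mean = α/β = 19.7/13.3 = 1.4812.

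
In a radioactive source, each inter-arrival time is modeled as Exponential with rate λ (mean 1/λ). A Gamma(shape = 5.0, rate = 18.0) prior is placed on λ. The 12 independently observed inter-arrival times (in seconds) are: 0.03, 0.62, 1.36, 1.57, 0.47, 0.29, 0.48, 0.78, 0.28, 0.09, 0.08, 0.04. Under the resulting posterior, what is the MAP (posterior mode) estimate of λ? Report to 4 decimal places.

With a Gamma(shape α, rate β) prior on the exponential rate λ, the posterior after n observations with total T = Σxᵢ is Gamma(α+n, β+T).
Sum of observations T = 6.09 seconds; n = 12.
Posterior: Gamma(5.0+12, 18.0+6.09) = Gamma(17.0, 24.09).
Mode = (α−1)/β = 0.6642.

0.6642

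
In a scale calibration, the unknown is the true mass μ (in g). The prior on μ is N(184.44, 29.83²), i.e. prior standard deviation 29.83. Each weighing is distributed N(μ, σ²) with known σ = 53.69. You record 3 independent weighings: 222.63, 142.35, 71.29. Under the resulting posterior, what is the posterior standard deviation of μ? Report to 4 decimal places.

For Normal data with known variance σ², a Normal(μ₀, σ₀²) prior on μ is conjugate. Posterior precision = 1/σ₀² + n/σ²; posterior mean is the precision-weighted average of μ₀ and x̄.
σ₀² = 29.83² = 889.8289, σ² = 53.69² = 2882.6161; σ² + n·σ₀² = 2882.6161 + 3·889.8289 = 5552.1028.
Posterior precision = 1/σ₀² + n/σ² = 1/889.8289 + 3/2882.6161 = (σ² + n·σ₀²)/(σ₀²σ²) = 5552.1028/(889.8289·2882.6161); posterior variance σₙ² = σ₀²σ²/(σ² + n·σ₀²) = 889.8289·2882.6161/5552.1028 = 461.993447.
Posterior SD = √σₙ² = √(889.8289·2882.6161/5552.1028) = 21.4940.

21.4940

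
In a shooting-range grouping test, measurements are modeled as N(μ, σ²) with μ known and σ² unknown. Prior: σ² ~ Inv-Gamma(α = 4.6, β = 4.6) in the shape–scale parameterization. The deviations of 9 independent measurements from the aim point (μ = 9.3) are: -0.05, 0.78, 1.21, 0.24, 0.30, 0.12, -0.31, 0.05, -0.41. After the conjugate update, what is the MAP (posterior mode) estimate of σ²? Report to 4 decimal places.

With known mean μ and an Inverse-Gamma(α, β) prior on σ², the Normal likelihood is conjugate: posterior is Inv-Gamma(α + n/2, β + Σ(xᵢ−μ)²/2).
Σ(xᵢ−μ)² = (-0.05)² + (0.78)² + (1.21)² + (0.24)² + (0.30)² + (0.12)² + (-0.31)² + (0.05)² + (-0.41)² = 2.5037.
Posterior: Inv-Gamma(4.6 + 9/2, 4.6 + 2.5037/2) = Inv-Gamma(9.10, 5.85185).
Mode = β/(α+1) = 5.85185/10.10 = 0.5794.

0.5794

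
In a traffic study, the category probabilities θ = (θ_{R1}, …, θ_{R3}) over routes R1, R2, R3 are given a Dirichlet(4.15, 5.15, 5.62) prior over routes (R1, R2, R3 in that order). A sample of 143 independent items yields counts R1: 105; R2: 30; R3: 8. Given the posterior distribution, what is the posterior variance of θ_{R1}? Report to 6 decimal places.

The Dirichlet prior is conjugate to the Multinomial likelihood: each posterior αⱼ = prior αⱼ + observed count nⱼ.
Posterior concentration: (109.15, 35.15, 13.62), total = 157.92.
Var[θ_j] = α_j(Σα−α_j)/((Σα)²(Σα+1)) = 109.15·48.77/(157.92²·158.92) = 0.001343.

0.001343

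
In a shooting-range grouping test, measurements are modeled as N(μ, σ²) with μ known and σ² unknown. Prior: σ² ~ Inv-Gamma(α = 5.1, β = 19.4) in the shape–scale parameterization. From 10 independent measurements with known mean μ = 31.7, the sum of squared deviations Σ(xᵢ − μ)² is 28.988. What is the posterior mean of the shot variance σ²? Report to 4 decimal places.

3.7246

With known mean μ and an Inverse-Gamma(α, β) prior on σ², the Normal likelihood is conjugate: posterior is Inv-Gamma(α + n/2, β + Σ(xᵢ−μ)²/2).
Posterior: Inv-Gamma(5.1 + 10/2, 19.4 + 28.988/2) = Inv-Gamma(10.10, 33.8940).
E[σ²|data] = β/(α−1) = 33.8940/9.10 = 3.7246.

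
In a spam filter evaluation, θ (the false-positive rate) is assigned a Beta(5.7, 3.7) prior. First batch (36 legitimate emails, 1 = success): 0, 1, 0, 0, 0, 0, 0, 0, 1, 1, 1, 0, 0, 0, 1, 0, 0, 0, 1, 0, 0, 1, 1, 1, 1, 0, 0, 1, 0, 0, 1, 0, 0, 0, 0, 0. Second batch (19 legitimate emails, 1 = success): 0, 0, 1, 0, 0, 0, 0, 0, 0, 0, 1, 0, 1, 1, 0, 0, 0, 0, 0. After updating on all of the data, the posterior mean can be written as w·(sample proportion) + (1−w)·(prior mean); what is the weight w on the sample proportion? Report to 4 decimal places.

0.8540

The Beta prior is conjugate to a Binomial/Bernoulli likelihood; the update adds successes to α and failures to β.
Total number of legitimate emails: n = 36 + 19 = 55.
Posterior mean = (α₀+k)/(α₀+β₀+n) = [n/(α₀+β₀+n)]·(k/n) + [(α₀+β₀)/(α₀+β₀+n)]·α₀/(α₀+β₀), so only n and the prior enter the weight.
The weight on the data is w = n/(α₀+β₀+n) = 55/(5.7+3.7+55) = 55/64.4 = 0.8540.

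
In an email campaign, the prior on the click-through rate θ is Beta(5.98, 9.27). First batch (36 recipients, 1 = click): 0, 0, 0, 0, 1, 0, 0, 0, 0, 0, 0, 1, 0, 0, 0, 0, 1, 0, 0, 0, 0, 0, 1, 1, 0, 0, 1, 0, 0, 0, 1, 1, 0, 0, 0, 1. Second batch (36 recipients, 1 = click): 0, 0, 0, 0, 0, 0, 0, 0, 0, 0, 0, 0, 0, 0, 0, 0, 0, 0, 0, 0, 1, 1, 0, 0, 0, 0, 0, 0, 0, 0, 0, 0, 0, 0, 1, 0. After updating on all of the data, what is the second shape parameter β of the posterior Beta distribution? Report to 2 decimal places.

69.27

The Beta prior is conjugate to a Binomial/Bernoulli likelihood; the update adds successes to α and failures to β.
After batch 1: Beta(5.98+9, 9.27+27) = Beta(14.98, 36.27).
After batch 2: Beta(14.98+3, 36.27+33) = Beta(17.98, 69.27).
Posterior β = 69.27.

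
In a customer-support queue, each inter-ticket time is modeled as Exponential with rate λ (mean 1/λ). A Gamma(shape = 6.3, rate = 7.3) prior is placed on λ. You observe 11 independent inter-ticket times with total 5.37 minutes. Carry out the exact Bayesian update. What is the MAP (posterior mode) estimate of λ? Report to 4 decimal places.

1.2865

With a Gamma(shape α, rate β) prior on the exponential rate λ, the posterior after n observations with total T = Σxᵢ is Gamma(α+n, β+T).
Posterior: Gamma(6.3+11, 7.3+5.37) = Gamma(17.3, 12.67).
Mode = (α−1)/β = 1.2865.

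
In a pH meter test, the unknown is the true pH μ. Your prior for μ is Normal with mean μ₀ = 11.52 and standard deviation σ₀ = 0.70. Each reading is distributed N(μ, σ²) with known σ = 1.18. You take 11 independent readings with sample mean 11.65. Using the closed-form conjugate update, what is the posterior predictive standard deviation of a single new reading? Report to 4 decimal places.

1.2219

For Normal data with known variance σ², a Normal(μ₀, σ₀²) prior on μ is conjugate. Posterior precision = 1/σ₀² + n/σ²; posterior mean is the precision-weighted average of μ₀ and x̄.
σ₀² = 0.70² = 0.49, σ² = 1.18² = 1.3924; σ² + n·σ₀² = 1.3924 + 11·0.49 = 6.7824.
Posterior precision = 1/σ₀² + n/σ² = 1/0.49 + 11/1.3924 = (σ² + n·σ₀²)/(σ₀²σ²) = 6.7824/(0.49·1.3924); posterior variance σₙ² = σ₀²σ²/(σ² + n·σ₀²) = 0.49·1.3924/6.7824 = 0.100595.
Predictive variance for one new observation = σₙ² + σ² = 0.49·1.3924/6.7824 + 1.3924 = σ²·(σ₀² + 6.7824)/6.7824 = 1.3924·7.2724/6.7824 = 1.492995; SD = √(1.3924·7.2724/6.7824) = 1.2219.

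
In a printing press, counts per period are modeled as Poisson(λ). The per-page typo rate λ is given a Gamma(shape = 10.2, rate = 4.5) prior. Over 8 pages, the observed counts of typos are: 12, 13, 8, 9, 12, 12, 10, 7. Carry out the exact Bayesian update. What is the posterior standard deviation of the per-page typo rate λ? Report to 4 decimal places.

With a Gamma(shape α, rate β) prior, the Poisson likelihood is conjugate: the posterior is Gamma(α + ΣXᵢ, β + n).
Sum of counts S = 83 over n = 8 pages.
Posterior: Gamma(α+S, β+n) = Gamma(10.2+83, 4.5+8) = Gamma(93.2, 12.5).
SD = √α/β = √93.2/12.5 = 0.7723.

0.7723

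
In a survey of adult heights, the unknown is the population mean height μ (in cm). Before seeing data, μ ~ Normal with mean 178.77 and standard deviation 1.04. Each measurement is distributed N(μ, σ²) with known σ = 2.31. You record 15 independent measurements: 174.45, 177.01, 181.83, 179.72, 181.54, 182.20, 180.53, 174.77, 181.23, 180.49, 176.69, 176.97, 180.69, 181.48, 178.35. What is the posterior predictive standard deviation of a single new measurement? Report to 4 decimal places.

2.3672

For Normal data with known variance σ², a Normal(μ₀, σ₀²) prior on μ is conjugate. Posterior precision = 1/σ₀² + n/σ²; posterior mean is the precision-weighted average of μ₀ and x̄.
σ₀² = 1.04² = 1.0816, σ² = 2.31² = 5.3361; σ² + n·σ₀² = 5.3361 + 15·1.0816 = 21.5601.
Posterior precision = 1/σ₀² + n/σ² = 1/1.0816 + 15/5.3361 = (σ² + n·σ₀²)/(σ₀²σ²) = 21.5601/(1.0816·5.3361); posterior variance σₙ² = σ₀²σ²/(σ² + n·σ₀²) = 1.0816·5.3361/21.5601 = 0.267695.
Predictive variance for one new observation = σₙ² + σ² = 1.0816·5.3361/21.5601 + 5.3361 = σ²·(σ₀² + 21.5601)/21.5601 = 5.3361·22.6417/21.5601 = 5.603795; SD = √(5.3361·22.6417/21.5601) = 2.3672.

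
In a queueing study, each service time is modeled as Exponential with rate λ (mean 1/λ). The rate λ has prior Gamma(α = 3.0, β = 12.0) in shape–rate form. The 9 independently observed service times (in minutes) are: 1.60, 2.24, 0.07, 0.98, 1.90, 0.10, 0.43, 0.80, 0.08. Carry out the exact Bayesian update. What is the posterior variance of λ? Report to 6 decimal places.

With a Gamma(shape α, rate β) prior on the exponential rate λ, the posterior after n observations with total T = Σxᵢ is Gamma(α+n, β+T).
Sum of observations T = 8.20 minutes; n = 9.
Posterior: Gamma(3.0+9, 12.0+8.20) = Gamma(12.0, 20.20).
Var = α/β² = 0.029409.

0.029409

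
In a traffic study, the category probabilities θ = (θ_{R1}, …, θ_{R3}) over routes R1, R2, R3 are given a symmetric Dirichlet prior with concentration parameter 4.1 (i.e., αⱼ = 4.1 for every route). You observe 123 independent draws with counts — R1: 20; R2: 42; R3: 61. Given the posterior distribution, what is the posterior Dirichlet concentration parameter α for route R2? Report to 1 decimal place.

The Dirichlet prior is conjugate to the Multinomial likelihood: each posterior αⱼ = prior αⱼ + observed count nⱼ.
Posterior concentration: (24.1, 46.1, 65.1), total = 135.3.
α_{R2} = 4.1 + 42 = 46.1.

46.1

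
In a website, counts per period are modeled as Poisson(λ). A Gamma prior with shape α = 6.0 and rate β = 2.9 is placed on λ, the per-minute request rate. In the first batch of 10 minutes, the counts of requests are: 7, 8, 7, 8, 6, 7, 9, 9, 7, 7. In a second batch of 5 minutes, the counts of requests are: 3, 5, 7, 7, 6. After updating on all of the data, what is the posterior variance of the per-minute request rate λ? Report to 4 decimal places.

With a Gamma(shape α, rate β) prior, the Poisson likelihood is conjugate: the posterior is Gamma(α + ΣXᵢ, β + n).
Batch 1: sum of counts S = 75 over n = 10 minutes.
After batch 1: Gamma(α+S, β+n) = Gamma(6.0+75, 2.9+10) = Gamma(81.0, 12.9).
Batch 2: sum of counts S = 28 over n = 5 minutes.
After batch 2: Gamma(α+S, β+n) = Gamma(81.0+28, 12.9+5) = Gamma(109.0, 17.9).
Var = α/β² = 109.0/17.9² = 0.3402.

0.3402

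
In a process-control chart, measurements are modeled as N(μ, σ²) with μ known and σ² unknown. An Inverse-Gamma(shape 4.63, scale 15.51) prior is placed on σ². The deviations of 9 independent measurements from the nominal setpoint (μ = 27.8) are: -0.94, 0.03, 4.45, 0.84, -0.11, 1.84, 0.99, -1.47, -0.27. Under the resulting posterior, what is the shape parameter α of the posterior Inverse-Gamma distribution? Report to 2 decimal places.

With known mean μ and an Inverse-Gamma(α, β) prior on σ², the Normal likelihood is conjugate: posterior is Inv-Gamma(α + n/2, β + Σ(xᵢ−μ)²/2).
Σ(xᵢ−μ)² = (-0.94)² + (0.03)² + (4.45)² + (0.84)² + (-0.11)² + (1.84)² + (0.99)² + (-1.47)² + (-0.27)² = 28.0042.
Posterior: Inv-Gamma(4.63 + 9/2, 15.51 + 28.0042/2) = Inv-Gamma(9.13, 29.51210).
Posterior α = 9.13.

9.13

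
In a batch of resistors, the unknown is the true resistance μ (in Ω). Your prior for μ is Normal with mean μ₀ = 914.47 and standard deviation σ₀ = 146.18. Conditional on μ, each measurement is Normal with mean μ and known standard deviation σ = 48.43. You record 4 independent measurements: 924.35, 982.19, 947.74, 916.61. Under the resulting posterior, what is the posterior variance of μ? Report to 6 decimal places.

570.705738

For Normal data with known variance σ², a Normal(μ₀, σ₀²) prior on μ is conjugate. Posterior precision = 1/σ₀² + n/σ²; posterior mean is the precision-weighted average of μ₀ and x̄.
σ₀² = 146.18² = 21368.5924, σ² = 48.43² = 2345.4649; σ² + n·σ₀² = 2345.4649 + 4·21368.5924 = 87819.8345.
Posterior precision = 1/σ₀² + n/σ² = 1/21368.5924 + 4/2345.4649 = (σ² + n·σ₀²)/(σ₀²σ²) = 87819.8345/(21368.5924·2345.4649); posterior variance σₙ² = σ₀²σ²/(σ² + n·σ₀²) = 21368.5924·2345.4649/87819.8345 = 570.705738.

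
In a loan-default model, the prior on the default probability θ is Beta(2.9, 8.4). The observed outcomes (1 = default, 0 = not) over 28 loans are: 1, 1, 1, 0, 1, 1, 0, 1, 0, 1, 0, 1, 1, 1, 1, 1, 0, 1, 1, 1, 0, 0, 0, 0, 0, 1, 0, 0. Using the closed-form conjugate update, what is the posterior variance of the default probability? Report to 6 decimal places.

The Beta prior is conjugate to a Binomial/Bernoulli likelihood; the update adds successes to α and failures to β.
Posterior: Beta(α+k, β+n−k) = Beta(2.9+16, 8.4+12) = Beta(18.9, 20.4).
Var = αβ/((α+β)²(α+β+1)) = 18.9·20.4/(39.3²·40.3) = 0.006194.

0.006194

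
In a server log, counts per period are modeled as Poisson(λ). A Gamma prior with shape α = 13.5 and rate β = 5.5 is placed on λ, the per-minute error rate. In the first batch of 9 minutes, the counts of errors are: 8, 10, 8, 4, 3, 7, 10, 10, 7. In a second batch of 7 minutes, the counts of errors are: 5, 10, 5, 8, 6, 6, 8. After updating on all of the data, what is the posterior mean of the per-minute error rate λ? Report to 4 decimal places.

With a Gamma(shape α, rate β) prior, the Poisson likelihood is conjugate: the posterior is Gamma(α + ΣXᵢ, β + n).
Batch 1: sum of counts S = 67 over n = 9 minutes.
After batch 1: Gamma(α+S, β+n) = Gamma(13.5+67, 5.5+9) = Gamma(80.5, 14.5).
Batch 2: sum of counts S = 48 over n = 7 minutes.
After batch 2: Gamma(α+S, β+n) = Gamma(80.5+48, 14.5+7) = Gamma(128.5, 21.5).
Posterior mean = α/β = 128.5/21.5 = 5.9767.

5.9767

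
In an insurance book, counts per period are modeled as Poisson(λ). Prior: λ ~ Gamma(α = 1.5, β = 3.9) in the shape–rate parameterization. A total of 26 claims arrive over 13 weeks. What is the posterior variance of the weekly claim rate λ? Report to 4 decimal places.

With a Gamma(shape α, rate β) prior, the Poisson likelihood is conjugate: the posterior is Gamma(α + ΣXᵢ, β + n).
Posterior: Gamma(α+S, β+n) = Gamma(1.5+26, 3.9+13) = Gamma(27.5, 16.9).
Var = α/β² = 27.5/16.9² = 0.0963.

0.0963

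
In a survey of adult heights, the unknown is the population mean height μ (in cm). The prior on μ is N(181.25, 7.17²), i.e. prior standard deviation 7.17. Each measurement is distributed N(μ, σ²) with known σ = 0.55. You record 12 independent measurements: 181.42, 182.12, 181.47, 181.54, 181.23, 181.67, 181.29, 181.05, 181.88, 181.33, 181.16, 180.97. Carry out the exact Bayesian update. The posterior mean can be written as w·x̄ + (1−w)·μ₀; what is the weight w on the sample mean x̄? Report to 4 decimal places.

For Normal data with known variance σ², a Normal(μ₀, σ₀²) prior on μ is conjugate. Posterior precision = 1/σ₀² + n/σ²; posterior mean is the precision-weighted average of μ₀ and x̄.
σ₀² = 7.17² = 51.4089, σ² = 0.55² = 0.3025. Prior precision 1/σ₀² = 1/51.4089; data precision n/σ² = 12/0.3025.
w = (n/σ²)/(1/σ₀² + n/σ²) = n·σ₀²/(σ² + n·σ₀²) = 12·51.4089/(0.3025 + 12·51.4089) = 616.9068/617.2093 = 0.9995.

0.9995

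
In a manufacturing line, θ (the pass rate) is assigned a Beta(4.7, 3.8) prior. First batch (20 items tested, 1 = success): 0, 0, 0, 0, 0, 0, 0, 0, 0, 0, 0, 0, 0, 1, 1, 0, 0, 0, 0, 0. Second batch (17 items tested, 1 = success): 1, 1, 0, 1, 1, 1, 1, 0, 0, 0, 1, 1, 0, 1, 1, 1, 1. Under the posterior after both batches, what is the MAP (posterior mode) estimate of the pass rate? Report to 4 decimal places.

0.4069

The Beta prior is conjugate to a Binomial/Bernoulli likelihood; the update adds successes to α and failures to β.
After batch 1: Beta(4.7+2, 3.8+18) = Beta(6.7, 21.8).
After batch 2: Beta(6.7+12, 21.8+5) = Beta(18.7, 26.8).
Mode of Beta(a,b) for a,b>1 is (a−1)/(a+b−2) = 17.7/43.5 = 0.4069.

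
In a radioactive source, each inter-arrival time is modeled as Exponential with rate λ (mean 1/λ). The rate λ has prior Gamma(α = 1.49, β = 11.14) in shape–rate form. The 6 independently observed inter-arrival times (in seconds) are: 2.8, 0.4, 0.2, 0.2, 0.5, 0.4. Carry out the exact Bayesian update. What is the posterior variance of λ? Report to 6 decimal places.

With a Gamma(shape α, rate β) prior on the exponential rate λ, the posterior after n observations with total T = Σxᵢ is Gamma(α+n, β+T).
Sum of observations T = 4.5 seconds; n = 6.
Posterior: Gamma(1.49+6, 11.14+4.5) = Gamma(7.49, 15.64).
Var = α/β² = 0.030620.

0.030620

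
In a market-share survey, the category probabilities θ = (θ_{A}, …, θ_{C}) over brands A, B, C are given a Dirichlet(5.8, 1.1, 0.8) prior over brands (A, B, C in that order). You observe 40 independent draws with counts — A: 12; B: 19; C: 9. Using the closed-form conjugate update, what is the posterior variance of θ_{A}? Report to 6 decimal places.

0.004803

The Dirichlet prior is conjugate to the Multinomial likelihood: each posterior αⱼ = prior αⱼ + observed count nⱼ.
Posterior concentration: (17.8, 20.1, 9.8), total = 47.7.
Var[θ_j] = α_j(Σα−α_j)/((Σα)²(Σα+1)) = 17.8·29.9/(47.7²·48.7) = 0.004803.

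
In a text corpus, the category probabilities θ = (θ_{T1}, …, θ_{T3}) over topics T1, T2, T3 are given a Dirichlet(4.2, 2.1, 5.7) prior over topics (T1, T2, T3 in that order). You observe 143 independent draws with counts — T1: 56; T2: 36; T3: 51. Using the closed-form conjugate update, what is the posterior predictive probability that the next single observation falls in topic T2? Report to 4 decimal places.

0.2458

The Dirichlet prior is conjugate to the Multinomial likelihood: each posterior αⱼ = prior αⱼ + observed count nⱼ.
Posterior concentration: (60.2, 38.1, 56.7), total = 155.0.
P(next = T2 | data) = α_{T2}/Σα = 0.2458.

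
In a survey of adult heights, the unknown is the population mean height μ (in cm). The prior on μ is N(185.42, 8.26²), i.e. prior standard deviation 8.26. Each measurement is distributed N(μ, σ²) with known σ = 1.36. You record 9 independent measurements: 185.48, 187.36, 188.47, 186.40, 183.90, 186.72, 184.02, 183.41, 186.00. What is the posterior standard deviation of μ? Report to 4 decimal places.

0.4527

For Normal data with known variance σ², a Normal(μ₀, σ₀²) prior on μ is conjugate. Posterior precision = 1/σ₀² + n/σ²; posterior mean is the precision-weighted average of μ₀ and x̄.
σ₀² = 8.26² = 68.2276, σ² = 1.36² = 1.8496; σ² + n·σ₀² = 1.8496 + 9·68.2276 = 615.898.
Posterior precision = 1/σ₀² + n/σ² = 1/68.2276 + 9/1.8496 = (σ² + n·σ₀²)/(σ₀²σ²) = 615.898/(68.2276·1.8496); posterior variance σₙ² = σ₀²σ²/(σ² + n·σ₀²) = 68.2276·1.8496/615.898 = 0.204894.
Posterior SD = √σₙ² = √(68.2276·1.8496/615.898) = 0.4527.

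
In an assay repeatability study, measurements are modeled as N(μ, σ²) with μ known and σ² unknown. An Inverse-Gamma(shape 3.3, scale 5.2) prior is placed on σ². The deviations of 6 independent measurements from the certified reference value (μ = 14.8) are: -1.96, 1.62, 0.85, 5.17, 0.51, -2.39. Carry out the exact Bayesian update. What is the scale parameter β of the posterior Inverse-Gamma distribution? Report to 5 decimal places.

With known mean μ and an Inverse-Gamma(α, β) prior on σ², the Normal likelihood is conjugate: posterior is Inv-Gamma(α + n/2, β + Σ(xᵢ−μ)²/2).
Σ(xᵢ−μ)² = (-1.96)² + (1.62)² + (0.85)² + (5.17)² + (0.51)² + (-2.39)² = 39.8896.
Posterior: Inv-Gamma(3.3 + 6/2, 5.2 + 39.8896/2) = Inv-Gamma(6.30, 25.14480).
Posterior β = 25.14480.

25.14480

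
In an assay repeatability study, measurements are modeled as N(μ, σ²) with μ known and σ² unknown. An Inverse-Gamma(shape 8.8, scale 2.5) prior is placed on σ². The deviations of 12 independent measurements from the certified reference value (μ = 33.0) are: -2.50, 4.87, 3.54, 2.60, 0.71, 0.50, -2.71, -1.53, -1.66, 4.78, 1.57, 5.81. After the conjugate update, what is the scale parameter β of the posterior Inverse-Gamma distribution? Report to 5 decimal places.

With known mean μ and an Inverse-Gamma(α, β) prior on σ², the Normal likelihood is conjugate: posterior is Inv-Gamma(α + n/2, β + Σ(xᵢ−μ)²/2).
Σ(xᵢ−μ)² = (-2.50)² + (4.87)² + (3.54)² + (2.60)² + (0.71)² + (0.50)² + (-2.71)² + (-1.53)² + (-1.66)² + (4.78)² + (1.57)² + (5.81)² = 121.5226.
Posterior: Inv-Gamma(8.8 + 12/2, 2.5 + 121.5226/2) = Inv-Gamma(14.80, 63.26130).
Posterior β = 63.26130.

63.26130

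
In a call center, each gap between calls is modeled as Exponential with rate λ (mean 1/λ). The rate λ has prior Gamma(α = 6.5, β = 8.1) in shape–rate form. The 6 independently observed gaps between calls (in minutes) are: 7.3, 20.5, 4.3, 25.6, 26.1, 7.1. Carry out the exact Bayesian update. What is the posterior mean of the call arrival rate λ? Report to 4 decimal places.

0.1263

With a Gamma(shape α, rate β) prior on the exponential rate λ, the posterior after n observations with total T = Σxᵢ is Gamma(α+n, β+T).
Sum of observations T = 90.9 minutes; n = 6.
Posterior: Gamma(6.5+6, 8.1+90.9) = Gamma(12.5, 99.0).
Posterior mean of λ = α/β = 12.5/99.0 = 0.1263.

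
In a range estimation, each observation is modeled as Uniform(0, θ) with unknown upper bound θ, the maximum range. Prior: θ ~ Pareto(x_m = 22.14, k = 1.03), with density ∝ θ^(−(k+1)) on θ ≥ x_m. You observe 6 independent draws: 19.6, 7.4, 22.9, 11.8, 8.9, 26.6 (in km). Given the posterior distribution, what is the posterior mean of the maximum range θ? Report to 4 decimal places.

31.0113

A Pareto(scale x_m, shape k) prior on the upper bound θ of Uniform(0, θ) is conjugate: posterior is Pareto(max(x_m, max xᵢ), k + n).
Sample maximum = 26.6; prior scale x_m = 22.14 → posterior scale = max = 26.60.
Posterior shape = 1.03 + 6 = 7.03.
E[θ|data] = k·x_m/(k−1) = 7.03·26.60/6.03 = 31.0113.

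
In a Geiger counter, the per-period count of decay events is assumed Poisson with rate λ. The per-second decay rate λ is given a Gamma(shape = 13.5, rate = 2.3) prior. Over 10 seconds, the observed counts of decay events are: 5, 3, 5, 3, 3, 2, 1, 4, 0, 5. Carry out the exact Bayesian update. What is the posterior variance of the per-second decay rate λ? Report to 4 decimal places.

With a Gamma(shape α, rate β) prior, the Poisson likelihood is conjugate: the posterior is Gamma(α + ΣXᵢ, β + n).
Sum of counts S = 31 over n = 10 seconds.
Posterior: Gamma(α+S, β+n) = Gamma(13.5+31, 2.3+10) = Gamma(44.5, 12.3).
Var = α/β² = 44.5/12.3² = 0.2941.

0.2941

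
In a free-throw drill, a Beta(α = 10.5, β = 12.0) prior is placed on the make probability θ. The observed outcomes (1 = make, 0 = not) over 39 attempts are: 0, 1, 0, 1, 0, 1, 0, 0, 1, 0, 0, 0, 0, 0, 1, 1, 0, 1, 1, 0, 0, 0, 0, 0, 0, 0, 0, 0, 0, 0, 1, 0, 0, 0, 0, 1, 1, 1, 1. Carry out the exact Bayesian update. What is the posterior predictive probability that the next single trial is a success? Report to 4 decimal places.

The Beta prior is conjugate to a Binomial/Bernoulli likelihood; the update adds successes to α and failures to β.
Posterior: Beta(α+k, β+n−k) = Beta(10.5+13, 12.0+26) = Beta(23.5, 38.0).
For a single future Bernoulli trial, P(success | data) = α/(α+β) = 0.3821.

0.3821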